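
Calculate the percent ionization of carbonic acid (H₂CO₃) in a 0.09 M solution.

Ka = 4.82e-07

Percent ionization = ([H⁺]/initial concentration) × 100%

Using Ka equilibrium: x² + Ka×x - Ka×C = 0. Solving: [H⁺] = 2.0804e-04. Percent = (2.0804e-04/0.09) × 100

Percent ionization = 0.231%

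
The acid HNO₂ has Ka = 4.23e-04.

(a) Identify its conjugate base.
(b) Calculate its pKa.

(a) The conjugate base is formed by removing one H⁺ from HNO₂, giving NO₂⁻. (b) pKa = -log(Ka) = -log(4.23e-04) = 3.37.

Conjugate base: NO₂⁻; pK_a = 3.37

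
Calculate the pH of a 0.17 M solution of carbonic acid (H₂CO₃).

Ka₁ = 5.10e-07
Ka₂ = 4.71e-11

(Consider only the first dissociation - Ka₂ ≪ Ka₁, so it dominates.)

First dissociation dominates. From Ka₁ = [H⁺][HA⁻]/[H₂A], x² + Ka₁·x − Ka₁·C = 0 with C = 0.17 M and Ka₁ = 5.10e-07. Solving: [H⁺] = (−Ka₁ + √(Ka₁² + 4·Ka₁·C)) / 2 = 2.9419e-04 M. pH = -log(2.9419e-04) = 3.53.

pH = 3.53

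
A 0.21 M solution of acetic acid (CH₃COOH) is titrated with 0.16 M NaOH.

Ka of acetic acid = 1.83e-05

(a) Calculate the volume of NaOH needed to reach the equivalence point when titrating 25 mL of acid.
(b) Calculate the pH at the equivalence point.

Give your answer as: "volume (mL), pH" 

moles acid = 0.21 × 25/1000 = 0.00525 mol; V_base = moles/0.16 × 1000 = 32.8 mL. At equivalence only the conjugate base is present: [A⁻] = 0.00525/0.058 = 9.0811e-02 M. Kb = Kw/Ka = 5.46e-10; [OH⁻] = √(Kb × [A⁻]) = 7.0444e-06; pOH = 5.15; pH = 14 - pOH = 8.85.

V = 32.8 mL, pH = 8.85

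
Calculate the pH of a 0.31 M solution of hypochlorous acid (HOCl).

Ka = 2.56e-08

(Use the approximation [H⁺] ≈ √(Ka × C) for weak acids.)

[H⁺] = √(Ka × C) = √(2.56e-08 × 0.31) = 8.9084e-05. pH = -log(8.9084e-05)

pH = 4.05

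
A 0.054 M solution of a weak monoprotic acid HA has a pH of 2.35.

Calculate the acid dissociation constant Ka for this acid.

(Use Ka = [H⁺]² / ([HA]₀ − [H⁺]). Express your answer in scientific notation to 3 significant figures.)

[H⁺] = 10^(−pH) = 10^(−2.35) = 4.467e-03 M. For HA ⇌ H⁺ + A⁻, Ka = [H⁺][A⁻]/[HA] = [H⁺]² / ([HA]₀ − [H⁺]) = (4.467e-03)² / (0.054 − 4.467e-03) = 4.03e-04.

K_a = 4.03e-04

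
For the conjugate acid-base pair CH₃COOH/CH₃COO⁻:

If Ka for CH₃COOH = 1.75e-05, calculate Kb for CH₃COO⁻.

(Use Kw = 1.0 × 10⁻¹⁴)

For a conjugate pair Ka × Kb = Kw, so Kb = Kw/Ka = 1.0 × 10⁻¹⁴ / 1.75e-05 = 5.71e-10.

K_b = 5.71e-10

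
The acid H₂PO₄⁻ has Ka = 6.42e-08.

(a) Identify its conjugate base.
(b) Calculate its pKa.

(a) The conjugate base is formed by removing one H⁺ from H₂PO₄⁻, giving HPO₄²⁻. (b) pKa = -log(Ka) = -log(6.42e-08) = 7.19.

Conjugate base: HPO₄²⁻; pK_a = 7.19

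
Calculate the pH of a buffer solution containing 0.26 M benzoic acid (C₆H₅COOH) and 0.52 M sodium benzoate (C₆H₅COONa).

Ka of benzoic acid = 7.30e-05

pKa = -log(7.30e-05) = 4.14. pH = pKa + log([A⁻]/[HA]) = 4.14 + log(0.52/0.26)

pH = 4.44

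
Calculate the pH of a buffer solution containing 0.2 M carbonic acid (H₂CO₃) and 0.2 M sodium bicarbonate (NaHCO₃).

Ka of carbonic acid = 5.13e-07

pKa = -log(5.13e-07) = 6.29. pH = pKa + log([A⁻]/[HA]) = 6.29 + log(0.2/0.2)

pH = 6.29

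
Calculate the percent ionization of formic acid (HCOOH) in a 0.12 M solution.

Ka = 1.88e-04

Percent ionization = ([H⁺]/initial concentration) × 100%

Using Ka equilibrium: x² + Ka×x - Ka×C = 0. Solving: [H⁺] = 4.6567e-03. Percent = (4.6567e-03/0.12) × 100

Percent ionization = 3.88%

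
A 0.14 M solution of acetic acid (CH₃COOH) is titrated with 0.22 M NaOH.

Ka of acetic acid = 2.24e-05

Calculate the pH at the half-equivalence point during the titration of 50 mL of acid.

At half-equivalence [HA] = [A⁻], so Henderson-Hasselbalch gives pH = pKa = -log(2.24e-05) = 4.65.

pH = pKa = 4.65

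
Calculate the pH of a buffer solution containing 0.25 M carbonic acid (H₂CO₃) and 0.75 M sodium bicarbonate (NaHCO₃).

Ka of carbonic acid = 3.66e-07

pKa = -log(3.66e-07) = 6.44. pH = pKa + log([A⁻]/[HA]) = 6.44 + log(0.75/0.25)

pH = 6.91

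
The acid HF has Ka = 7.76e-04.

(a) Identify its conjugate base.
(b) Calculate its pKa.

(a) The conjugate base is formed by removing one H⁺ from HF, giving F⁻. (b) pKa = -log(Ka) = -log(7.76e-04) = 3.11.

Conjugate base: F⁻; pK_a = 3.11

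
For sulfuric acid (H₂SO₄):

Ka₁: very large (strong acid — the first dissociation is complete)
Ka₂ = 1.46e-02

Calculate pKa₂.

pKa₂ = -log(Ka₂) = -log(1.46e-02) = 1.84.

pK_{a2} = 1.84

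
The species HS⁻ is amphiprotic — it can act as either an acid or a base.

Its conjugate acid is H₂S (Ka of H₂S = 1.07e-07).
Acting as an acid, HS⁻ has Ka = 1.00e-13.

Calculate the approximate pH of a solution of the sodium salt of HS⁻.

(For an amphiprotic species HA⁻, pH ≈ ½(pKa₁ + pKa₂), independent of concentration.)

pKa₁ = -log(1.07e-07) = 6.97; pKa₂ = -log(1.00e-13) = 13.00. For an amphiprotic species, pH ≈ ½(pKa₁ + pKa₂) = ½(6.97 + 13.00) = 9.99.

pH = 9.99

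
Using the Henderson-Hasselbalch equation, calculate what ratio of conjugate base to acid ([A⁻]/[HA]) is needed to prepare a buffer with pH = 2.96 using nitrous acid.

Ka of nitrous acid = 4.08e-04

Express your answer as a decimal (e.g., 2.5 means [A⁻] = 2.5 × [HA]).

pKa = -log(4.08e-04) = 3.3893. pH = pKa + log([A⁻]/[HA]), so log([A⁻]/[HA]) = pH − pKa = 2.96 − 3.3893 = -0.4293. [A⁻]/[HA] = 10^(-0.4293) = 0.372

[A⁻]/[HA] = 0.372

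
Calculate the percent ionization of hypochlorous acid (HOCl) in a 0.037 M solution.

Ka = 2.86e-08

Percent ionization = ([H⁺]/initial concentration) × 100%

Using Ka equilibrium: x² + Ka×x - Ka×C = 0. Solving: [H⁺] = 3.2516e-05. Percent = (3.2516e-05/0.037) × 100

Percent ionization = 0.0879%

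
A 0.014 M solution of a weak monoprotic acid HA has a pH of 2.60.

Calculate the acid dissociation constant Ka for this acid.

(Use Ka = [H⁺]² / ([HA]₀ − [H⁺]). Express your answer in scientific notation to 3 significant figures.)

[H⁺] = 10^(−pH) = 10^(−2.60) = 2.512e-03 M. For HA ⇌ H⁺ + A⁻, Ka = [H⁺][A⁻]/[HA] = [H⁺]² / ([HA]₀ − [H⁺]) = (2.512e-03)² / (0.014 − 2.512e-03) = 5.49e-04.

K_a = 5.49e-04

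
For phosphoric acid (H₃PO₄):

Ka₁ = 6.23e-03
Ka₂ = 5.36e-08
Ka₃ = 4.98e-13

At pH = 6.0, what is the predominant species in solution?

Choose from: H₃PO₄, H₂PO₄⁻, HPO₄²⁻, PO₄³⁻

pKa₁ = 2.21, pKa₂ = 7.27, pKa₃ = 12.30. For a polyprotic acid the predominant species crosses at each pKa: below pKa_n the protonated form dominates, above it the deprotonated form does. At pH = 6.0, the predominant species is H₂PO₄⁻.

H₂PO₄⁻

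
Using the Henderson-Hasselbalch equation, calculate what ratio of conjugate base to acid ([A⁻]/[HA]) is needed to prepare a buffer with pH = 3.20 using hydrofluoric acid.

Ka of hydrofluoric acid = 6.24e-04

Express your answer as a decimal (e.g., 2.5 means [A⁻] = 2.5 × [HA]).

pKa = -log(6.24e-04) = 3.2048. pH = pKa + log([A⁻]/[HA]), so log([A⁻]/[HA]) = pH − pKa = 3.20 − 3.2048 = -0.0048. [A⁻]/[HA] = 10^(-0.0048) = 0.989

[A⁻]/[HA] = 0.989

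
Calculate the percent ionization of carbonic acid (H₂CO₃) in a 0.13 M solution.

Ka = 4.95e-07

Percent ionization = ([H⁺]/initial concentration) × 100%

Using Ka equilibrium: x² + Ka×x - Ka×C = 0. Solving: [H⁺] = 2.5343e-04. Percent = (2.5343e-04/0.13) × 100

Percent ionization = 0.195%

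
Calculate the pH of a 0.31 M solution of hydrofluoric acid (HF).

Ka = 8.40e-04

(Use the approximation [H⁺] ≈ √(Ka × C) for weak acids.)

[H⁺] = √(Ka × C) = √(8.40e-04 × 0.31) = 1.6137e-02. pH = -log(1.6137e-02)

pH = 1.79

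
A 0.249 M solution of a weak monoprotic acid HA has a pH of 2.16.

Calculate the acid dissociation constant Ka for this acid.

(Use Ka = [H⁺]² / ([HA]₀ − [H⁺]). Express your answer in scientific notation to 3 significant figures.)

[H⁺] = 10^(−pH) = 10^(−2.16) = 6.918e-03 M. For HA ⇌ H⁺ + A⁻, Ka = [H⁺][A⁻]/[HA] = [H⁺]² / ([HA]₀ − [H⁺]) = (6.918e-03)² / (0.249 − 6.918e-03) = 1.98e-04.

K_a = 1.98e-04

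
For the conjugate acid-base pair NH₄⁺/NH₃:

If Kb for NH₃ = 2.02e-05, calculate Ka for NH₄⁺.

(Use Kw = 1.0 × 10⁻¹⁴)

For a conjugate pair Ka × Kb = Kw, so Ka = Kw/Kb = 1.0 × 10⁻¹⁴ / 2.02e-05 = 4.95e-10.

K_a = 4.95e-10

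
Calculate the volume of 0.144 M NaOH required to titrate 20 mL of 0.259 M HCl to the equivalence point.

At equivalence: moles acid = moles base. moles HCl = 0.259 × 20/1000 = 0.00518 mol. V_base = moles / 0.144 × 1000 = 36.0 mL.

V_{base} = 36.0 mL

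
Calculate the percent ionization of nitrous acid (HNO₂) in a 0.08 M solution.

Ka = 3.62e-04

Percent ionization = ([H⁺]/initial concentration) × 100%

Using Ka equilibrium: x² + Ka×x - Ka×C = 0. Solving: [H⁺] = 5.2035e-03. Percent = (5.2035e-03/0.08) × 100

Percent ionization = 6.5%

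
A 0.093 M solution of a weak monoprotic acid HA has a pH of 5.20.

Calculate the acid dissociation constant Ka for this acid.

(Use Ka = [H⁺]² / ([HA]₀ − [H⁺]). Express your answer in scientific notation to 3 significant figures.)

[H⁺] = 10^(−pH) = 10^(−5.20) = 6.310e-06 M. For HA ⇌ H⁺ + A⁻, Ka = [H⁺][A⁻]/[HA] = [H⁺]² / ([HA]₀ − [H⁺]) = (6.310e-06)² / (0.093 − 6.310e-06) = 4.28e-10.

K_a = 4.28e-10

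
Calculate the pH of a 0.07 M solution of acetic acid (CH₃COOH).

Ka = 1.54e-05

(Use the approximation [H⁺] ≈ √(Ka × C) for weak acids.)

[H⁺] = √(Ka × C) = √(1.54e-05 × 0.07) = 1.0383e-03. pH = -log(1.0383e-03)

pH = 2.98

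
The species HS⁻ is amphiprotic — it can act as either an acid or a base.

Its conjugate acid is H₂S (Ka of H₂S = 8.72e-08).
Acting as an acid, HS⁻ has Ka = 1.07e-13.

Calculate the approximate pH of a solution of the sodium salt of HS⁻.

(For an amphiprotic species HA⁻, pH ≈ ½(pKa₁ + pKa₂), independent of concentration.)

pKa₁ = -log(8.72e-08) = 7.06; pKa₂ = -log(1.07e-13) = 12.97. For an amphiprotic species, pH ≈ ½(pKa₁ + pKa₂) = ½(7.06 + 12.97) = 10.02.

pH = 10.02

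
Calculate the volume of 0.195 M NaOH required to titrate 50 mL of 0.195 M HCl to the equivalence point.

At equivalence: moles acid = moles base. moles HCl = 0.195 × 50/1000 = 0.00975 mol. V_base = moles / 0.195 × 1000 = 50.0 mL.

V_{base} = 50.0 mL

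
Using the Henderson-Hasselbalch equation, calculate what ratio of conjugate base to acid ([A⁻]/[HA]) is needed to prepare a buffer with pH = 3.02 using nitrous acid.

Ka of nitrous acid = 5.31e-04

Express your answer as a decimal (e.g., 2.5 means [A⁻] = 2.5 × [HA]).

pKa = -log(5.31e-04) = 3.2749. pH = pKa + log([A⁻]/[HA]), so log([A⁻]/[HA]) = pH − pKa = 3.02 − 3.2749 = -0.2549. [A⁻]/[HA] = 10^(-0.2549) = 0.556

[A⁻]/[HA] = 0.556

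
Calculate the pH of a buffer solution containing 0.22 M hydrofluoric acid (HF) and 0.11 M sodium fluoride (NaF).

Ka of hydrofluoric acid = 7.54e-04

pKa = -log(7.54e-04) = 3.12. pH = pKa + log([A⁻]/[HA]) = 3.12 + log(0.11/0.22)

pH = 2.82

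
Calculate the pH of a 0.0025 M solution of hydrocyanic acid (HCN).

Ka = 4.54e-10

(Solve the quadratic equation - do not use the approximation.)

x² + Ka×x - Ka×C = 0. Using quadratic formula: [H⁺] = 1.0651e-06

pH = 5.97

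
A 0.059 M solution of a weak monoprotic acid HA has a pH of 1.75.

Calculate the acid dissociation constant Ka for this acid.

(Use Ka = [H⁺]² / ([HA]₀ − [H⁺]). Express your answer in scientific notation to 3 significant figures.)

[H⁺] = 10^(−pH) = 10^(−1.75) = 1.778e-02 M. For HA ⇌ H⁺ + A⁻, Ka = [H⁺][A⁻]/[HA] = [H⁺]² / ([HA]₀ − [H⁺]) = (1.778e-02)² / (0.059 − 1.778e-02) = 7.67e-03.

K_a = 7.67e-03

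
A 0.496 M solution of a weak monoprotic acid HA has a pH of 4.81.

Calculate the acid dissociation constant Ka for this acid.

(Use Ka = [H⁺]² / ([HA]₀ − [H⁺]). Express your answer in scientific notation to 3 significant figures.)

[H⁺] = 10^(−pH) = 10^(−4.81) = 1.549e-05 M. For HA ⇌ H⁺ + A⁻, Ka = [H⁺][A⁻]/[HA] = [H⁺]² / ([HA]₀ − [H⁺]) = (1.549e-05)² / (0.496 − 1.549e-05) = 4.84e-10.

K_a = 4.84e-10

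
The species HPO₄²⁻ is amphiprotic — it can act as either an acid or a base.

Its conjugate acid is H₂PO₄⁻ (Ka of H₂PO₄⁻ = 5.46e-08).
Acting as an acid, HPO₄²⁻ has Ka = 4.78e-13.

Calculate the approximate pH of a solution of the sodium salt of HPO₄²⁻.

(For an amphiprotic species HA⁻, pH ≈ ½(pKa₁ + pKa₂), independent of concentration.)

pKa₁ = -log(5.46e-08) = 7.26; pKa₂ = -log(4.78e-13) = 12.32. For an amphiprotic species, pH ≈ ½(pKa₁ + pKa₂) = ½(7.26 + 12.32) = 9.79.

pH = 9.79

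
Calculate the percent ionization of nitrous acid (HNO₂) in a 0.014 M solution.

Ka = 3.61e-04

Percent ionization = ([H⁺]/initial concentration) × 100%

Using Ka equilibrium: x² + Ka×x - Ka×C = 0. Solving: [H⁺] = 2.0748e-03. Percent = (2.0748e-03/0.014) × 100

Percent ionization = 14.8%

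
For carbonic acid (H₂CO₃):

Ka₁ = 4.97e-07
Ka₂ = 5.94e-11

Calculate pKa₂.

pKa₂ = -log(Ka₂) = -log(5.94e-11) = 10.23.

pK_{a2} = 10.23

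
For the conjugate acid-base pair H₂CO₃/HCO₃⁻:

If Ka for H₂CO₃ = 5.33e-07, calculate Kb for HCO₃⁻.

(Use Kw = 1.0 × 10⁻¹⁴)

For a conjugate pair Ka × Kb = Kw, so Kb = Kw/Ka = 1.0 × 10⁻¹⁴ / 5.33e-07 = 1.88e-08.

K_b = 1.88e-08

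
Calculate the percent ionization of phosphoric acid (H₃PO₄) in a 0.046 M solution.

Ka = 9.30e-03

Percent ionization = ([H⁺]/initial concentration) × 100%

Using Ka equilibrium: x² + Ka×x - Ka×C = 0. Solving: [H⁺] = 1.6550e-02. Percent = (1.6550e-02/0.046) × 100

Percent ionization = 36%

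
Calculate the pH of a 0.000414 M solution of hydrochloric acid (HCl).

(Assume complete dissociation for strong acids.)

[H⁺] = 0.000414 M for strong acid. pH = -log[H⁺] = -log(0.000414)

pH = 3.38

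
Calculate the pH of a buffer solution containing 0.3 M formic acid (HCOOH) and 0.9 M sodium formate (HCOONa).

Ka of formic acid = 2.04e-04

pKa = -log(2.04e-04) = 3.69. pH = pKa + log([A⁻]/[HA]) = 3.69 + log(0.9/0.3)

pH = 4.17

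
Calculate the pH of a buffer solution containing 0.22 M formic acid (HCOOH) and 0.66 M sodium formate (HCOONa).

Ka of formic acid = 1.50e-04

pKa = -log(1.50e-04) = 3.82. pH = pKa + log([A⁻]/[HA]) = 3.82 + log(0.66/0.22)

pH = 4.30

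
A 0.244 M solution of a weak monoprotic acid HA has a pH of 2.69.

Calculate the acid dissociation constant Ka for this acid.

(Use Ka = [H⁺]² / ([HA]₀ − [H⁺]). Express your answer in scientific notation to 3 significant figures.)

[H⁺] = 10^(−pH) = 10^(−2.69) = 2.042e-03 M. For HA ⇌ H⁺ + A⁻, Ka = [H⁺][A⁻]/[HA] = [H⁺]² / ([HA]₀ − [H⁺]) = (2.042e-03)² / (0.244 − 2.042e-03) = 1.72e-05.

K_a = 1.72e-05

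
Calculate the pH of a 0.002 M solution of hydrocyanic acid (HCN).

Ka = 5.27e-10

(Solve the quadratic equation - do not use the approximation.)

x² + Ka×x - Ka×C = 0. Using quadratic formula: [H⁺] = 1.0264e-06

pH = 5.99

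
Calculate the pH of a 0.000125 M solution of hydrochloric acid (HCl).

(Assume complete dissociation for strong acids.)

[H⁺] = 0.000125 M for strong acid. pH = -log[H⁺] = -log(0.000125)

pH = 3.90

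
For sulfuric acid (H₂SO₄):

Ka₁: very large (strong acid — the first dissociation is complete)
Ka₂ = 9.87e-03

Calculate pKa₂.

pKa₂ = -log(Ka₂) = -log(9.87e-03) = 2.01.

pK_{a2} = 2.01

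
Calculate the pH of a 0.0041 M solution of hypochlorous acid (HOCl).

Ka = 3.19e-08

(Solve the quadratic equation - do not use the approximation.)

x² + Ka×x - Ka×C = 0. Using quadratic formula: [H⁺] = 1.1420e-05

pH = 4.94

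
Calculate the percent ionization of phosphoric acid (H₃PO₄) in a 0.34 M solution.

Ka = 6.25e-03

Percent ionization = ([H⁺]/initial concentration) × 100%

Using Ka equilibrium: x² + Ka×x - Ka×C = 0. Solving: [H⁺] = 4.3079e-02. Percent = (4.3079e-02/0.34) × 100

Percent ionization = 12.7%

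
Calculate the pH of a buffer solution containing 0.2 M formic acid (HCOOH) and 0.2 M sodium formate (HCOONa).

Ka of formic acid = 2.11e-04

pKa = -log(2.11e-04) = 3.68. pH = pKa + log([A⁻]/[HA]) = 3.68 + log(0.2/0.2)

pH = 3.68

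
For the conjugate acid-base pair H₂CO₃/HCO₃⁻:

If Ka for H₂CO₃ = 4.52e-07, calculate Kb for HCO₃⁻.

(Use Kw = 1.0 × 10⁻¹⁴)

For a conjugate pair Ka × Kb = Kw, so Kb = Kw/Ka = 1.0 × 10⁻¹⁴ / 4.52e-07 = 2.21e-08.

K_b = 2.21e-08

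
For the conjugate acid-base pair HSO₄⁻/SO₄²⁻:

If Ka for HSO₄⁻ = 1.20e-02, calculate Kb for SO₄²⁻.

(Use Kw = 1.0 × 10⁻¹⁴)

For a conjugate pair Ka × Kb = Kw, so Kb = Kw/Ka = 1.0 × 10⁻¹⁴ / 1.20e-02 = 8.33e-13.

K_b = 8.33e-13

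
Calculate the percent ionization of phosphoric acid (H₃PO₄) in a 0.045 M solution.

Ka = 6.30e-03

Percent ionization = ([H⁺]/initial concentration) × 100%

Using Ka equilibrium: x² + Ka×x - Ka×C = 0. Solving: [H⁺] = 1.3980e-02. Percent = (1.3980e-02/0.045) × 100

Percent ionization = 31.1%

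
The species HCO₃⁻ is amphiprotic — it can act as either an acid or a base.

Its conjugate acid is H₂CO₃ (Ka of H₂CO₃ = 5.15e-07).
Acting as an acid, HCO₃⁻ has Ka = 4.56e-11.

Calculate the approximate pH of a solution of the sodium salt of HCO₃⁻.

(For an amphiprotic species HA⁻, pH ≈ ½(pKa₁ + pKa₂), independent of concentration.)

pKa₁ = -log(5.15e-07) = 6.29; pKa₂ = -log(4.56e-11) = 10.34. For an amphiprotic species, pH ≈ ½(pKa₁ + pKa₂) = ½(6.29 + 10.34) = 8.31.

pH = 8.31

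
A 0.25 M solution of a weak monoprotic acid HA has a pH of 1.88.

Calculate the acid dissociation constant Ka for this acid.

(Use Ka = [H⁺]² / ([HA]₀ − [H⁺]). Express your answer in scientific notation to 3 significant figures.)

[H⁺] = 10^(−pH) = 10^(−1.88) = 1.318e-02 M. For HA ⇌ H⁺ + A⁻, Ka = [H⁺][A⁻]/[HA] = [H⁺]² / ([HA]₀ − [H⁺]) = (1.318e-02)² / (0.25 − 1.318e-02) = 7.34e-04.

K_a = 7.34e-04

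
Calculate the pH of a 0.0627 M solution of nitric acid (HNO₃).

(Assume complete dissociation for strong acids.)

[H⁺] = 0.0627 M for strong acid. pH = -log[H⁺] = -log(0.0627)

pH = 1.20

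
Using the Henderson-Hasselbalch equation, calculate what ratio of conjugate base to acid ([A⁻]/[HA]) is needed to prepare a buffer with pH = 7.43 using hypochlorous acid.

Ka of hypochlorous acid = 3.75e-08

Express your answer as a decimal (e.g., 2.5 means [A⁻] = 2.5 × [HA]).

pKa = -log(3.75e-08) = 7.4260. pH = pKa + log([A⁻]/[HA]), so log([A⁻]/[HA]) = pH − pKa = 7.43 − 7.4260 = 0.0040. [A⁻]/[HA] = 10^(0.0040) = 1.01

[A⁻]/[HA] = 1.01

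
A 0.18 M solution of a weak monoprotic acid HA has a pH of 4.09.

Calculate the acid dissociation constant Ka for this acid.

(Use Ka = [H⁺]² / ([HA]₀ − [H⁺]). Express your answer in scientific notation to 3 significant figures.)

[H⁺] = 10^(−pH) = 10^(−4.09) = 8.128e-05 M. For HA ⇌ H⁺ + A⁻, Ka = [H⁺][A⁻]/[HA] = [H⁺]² / ([HA]₀ − [H⁺]) = (8.128e-05)² / (0.18 − 8.128e-05) = 3.67e-08.

K_a = 3.67e-08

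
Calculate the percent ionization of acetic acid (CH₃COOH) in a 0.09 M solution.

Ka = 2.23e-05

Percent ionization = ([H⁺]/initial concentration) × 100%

Using Ka equilibrium: x² + Ka×x - Ka×C = 0. Solving: [H⁺] = 1.4056e-03. Percent = (1.4056e-03/0.09) × 100

Percent ionization = 1.56%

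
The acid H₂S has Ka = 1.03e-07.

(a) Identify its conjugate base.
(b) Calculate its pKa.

(a) The conjugate base is formed by removing one H⁺ from H₂S, giving HS⁻. (b) pKa = -log(Ka) = -log(1.03e-07) = 6.99.

Conjugate base: HS⁻; pK_a = 6.99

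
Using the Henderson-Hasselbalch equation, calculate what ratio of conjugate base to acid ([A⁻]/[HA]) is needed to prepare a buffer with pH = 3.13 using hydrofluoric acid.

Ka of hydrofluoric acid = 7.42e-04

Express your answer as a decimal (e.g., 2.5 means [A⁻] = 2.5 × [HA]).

pKa = -log(7.42e-04) = 3.1296. pH = pKa + log([A⁻]/[HA]), so log([A⁻]/[HA]) = pH − pKa = 3.13 − 3.1296 = 0.0004. [A⁻]/[HA] = 10^(0.0004) = 1.00

[A⁻]/[HA] = 1.00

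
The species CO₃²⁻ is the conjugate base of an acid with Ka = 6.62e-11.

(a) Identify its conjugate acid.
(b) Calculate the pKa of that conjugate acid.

(a) The conjugate acid is formed by adding one H⁺ to CO₃²⁻, giving HCO₃⁻. (b) pKa = -log(Ka) = -log(6.62e-11) = 10.18.

Conjugate acid: HCO₃⁻; pK_a = 10.18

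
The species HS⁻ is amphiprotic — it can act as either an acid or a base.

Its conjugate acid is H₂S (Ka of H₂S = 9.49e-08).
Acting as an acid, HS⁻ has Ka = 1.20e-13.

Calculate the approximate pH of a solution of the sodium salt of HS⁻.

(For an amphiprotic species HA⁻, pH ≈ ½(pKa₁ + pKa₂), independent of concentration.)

pKa₁ = -log(9.49e-08) = 7.02; pKa₂ = -log(1.20e-13) = 12.92. For an amphiprotic species, pH ≈ ½(pKa₁ + pKa₂) = ½(7.02 + 12.92) = 9.97.

pH = 9.97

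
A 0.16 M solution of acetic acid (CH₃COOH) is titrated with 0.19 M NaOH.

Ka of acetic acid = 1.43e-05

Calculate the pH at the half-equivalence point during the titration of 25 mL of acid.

At half-equivalence [HA] = [A⁻], so Henderson-Hasselbalch gives pH = pKa = -log(1.43e-05) = 4.84.

pH = pKa = 4.84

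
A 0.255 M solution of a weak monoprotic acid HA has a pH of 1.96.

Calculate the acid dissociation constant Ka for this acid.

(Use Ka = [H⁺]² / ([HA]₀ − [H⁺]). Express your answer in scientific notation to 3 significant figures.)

[H⁺] = 10^(−pH) = 10^(−1.96) = 1.096e-02 M. For HA ⇌ H⁺ + A⁻, Ka = [H⁺][A⁻]/[HA] = [H⁺]² / ([HA]₀ − [H⁺]) = (1.096e-02)² / (0.255 − 1.096e-02) = 4.93e-04.

K_a = 4.93e-04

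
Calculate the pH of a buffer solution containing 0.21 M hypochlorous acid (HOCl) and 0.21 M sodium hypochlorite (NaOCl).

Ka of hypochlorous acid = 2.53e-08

pKa = -log(2.53e-08) = 7.60. pH = pKa + log([A⁻]/[HA]) = 7.60 + log(0.21/0.21)

pH = 7.60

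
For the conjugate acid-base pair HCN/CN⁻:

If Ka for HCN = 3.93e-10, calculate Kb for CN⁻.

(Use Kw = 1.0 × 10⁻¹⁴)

For a conjugate pair Ka × Kb = Kw, so Kb = Kw/Ka = 1.0 × 10⁻¹⁴ / 3.93e-10 = 2.54e-05.

K_b = 2.54e-05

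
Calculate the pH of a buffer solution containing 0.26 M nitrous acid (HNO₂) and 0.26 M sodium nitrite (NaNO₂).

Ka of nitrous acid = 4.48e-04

pKa = -log(4.48e-04) = 3.35. pH = pKa + log([A⁻]/[HA]) = 3.35 + log(0.26/0.26)

pH = 3.35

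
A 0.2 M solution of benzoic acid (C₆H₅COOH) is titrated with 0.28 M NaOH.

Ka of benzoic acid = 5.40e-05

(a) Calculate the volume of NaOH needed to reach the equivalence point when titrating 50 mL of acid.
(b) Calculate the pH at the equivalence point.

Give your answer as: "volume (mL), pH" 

moles acid = 0.2 × 50/1000 = 0.01 mol; V_base = moles/0.28 × 1000 = 35.7 mL. At equivalence only the conjugate base is present: [A⁻] = 0.01/0.086 = 1.1667e-01 M. Kb = Kw/Ka = 1.85e-10; [OH⁻] = √(Kb × [A⁻]) = 4.6481e-06; pOH = 5.33; pH = 14 - pOH = 8.67.

V = 35.7 mL, pH = 8.67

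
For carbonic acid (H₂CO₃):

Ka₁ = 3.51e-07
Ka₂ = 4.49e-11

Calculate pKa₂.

pKa₂ = -log(Ka₂) = -log(4.49e-11) = 10.35.

pK_{a2} = 10.35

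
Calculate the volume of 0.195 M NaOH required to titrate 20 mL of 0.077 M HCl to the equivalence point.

At equivalence: moles acid = moles base. moles HCl = 0.077 × 20/1000 = 0.00154 mol. V_base = moles / 0.195 × 1000 = 7.9 mL.

V_{base} = 7.9 mL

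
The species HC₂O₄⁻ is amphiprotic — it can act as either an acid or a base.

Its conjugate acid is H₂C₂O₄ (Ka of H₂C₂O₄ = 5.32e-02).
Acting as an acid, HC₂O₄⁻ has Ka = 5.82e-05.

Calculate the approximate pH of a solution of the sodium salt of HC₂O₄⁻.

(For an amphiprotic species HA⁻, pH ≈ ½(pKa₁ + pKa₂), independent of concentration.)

pKa₁ = -log(5.32e-02) = 1.27; pKa₂ = -log(5.82e-05) = 4.24. For an amphiprotic species, pH ≈ ½(pKa₁ + pKa₂) = ½(1.27 + 4.24) = 2.75.

pH = 2.75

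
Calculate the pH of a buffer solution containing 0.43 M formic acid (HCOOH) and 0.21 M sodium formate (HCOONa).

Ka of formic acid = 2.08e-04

pKa = -log(2.08e-04) = 3.68. pH = pKa + log([A⁻]/[HA]) = 3.68 + log(0.21/0.43)

pH = 3.37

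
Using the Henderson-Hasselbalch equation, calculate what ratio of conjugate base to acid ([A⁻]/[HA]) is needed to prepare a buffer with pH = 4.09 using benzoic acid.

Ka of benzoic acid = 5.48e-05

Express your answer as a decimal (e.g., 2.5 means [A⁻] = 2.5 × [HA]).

pKa = -log(5.48e-05) = 4.2612. pH = pKa + log([A⁻]/[HA]), so log([A⁻]/[HA]) = pH − pKa = 4.09 − 4.2612 = -0.1712. [A⁻]/[HA] = 10^(-0.1712) = 0.674

[A⁻]/[HA] = 0.674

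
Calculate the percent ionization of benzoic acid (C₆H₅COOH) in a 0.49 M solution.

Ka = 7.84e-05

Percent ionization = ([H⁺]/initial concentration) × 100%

Using Ka equilibrium: x² + Ka×x - Ka×C = 0. Solving: [H⁺] = 6.1590e-03. Percent = (6.1590e-03/0.49) × 100

Percent ionization = 1.26%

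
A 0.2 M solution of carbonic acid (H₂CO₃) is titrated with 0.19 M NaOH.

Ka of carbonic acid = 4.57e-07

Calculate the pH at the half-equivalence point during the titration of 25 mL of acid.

At half-equivalence [HA] = [A⁻], so Henderson-Hasselbalch gives pH = pKa = -log(4.57e-07) = 6.34.

pH = pKa = 6.34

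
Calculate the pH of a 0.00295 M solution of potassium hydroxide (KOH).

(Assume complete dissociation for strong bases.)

[OH⁻] = 0.00295 M for strong base. pOH = -log[OH⁻] = 2.53, pH = 14 - pOH

pH = 11.47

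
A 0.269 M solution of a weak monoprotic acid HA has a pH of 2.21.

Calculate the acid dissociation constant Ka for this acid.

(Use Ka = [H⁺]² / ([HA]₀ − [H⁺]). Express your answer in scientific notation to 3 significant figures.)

[H⁺] = 10^(−pH) = 10^(−2.21) = 6.166e-03 M. For HA ⇌ H⁺ + A⁻, Ka = [H⁺][A⁻]/[HA] = [H⁺]² / ([HA]₀ − [H⁺]) = (6.166e-03)² / (0.269 − 6.166e-03) = 1.45e-04.

K_a = 1.45e-04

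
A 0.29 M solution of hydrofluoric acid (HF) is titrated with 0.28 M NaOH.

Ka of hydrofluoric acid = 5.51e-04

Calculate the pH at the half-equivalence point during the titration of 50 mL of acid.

At half-equivalence [HA] = [A⁻], so Henderson-Hasselbalch gives pH = pKa = -log(5.51e-04) = 3.26.

pH = pKa = 3.26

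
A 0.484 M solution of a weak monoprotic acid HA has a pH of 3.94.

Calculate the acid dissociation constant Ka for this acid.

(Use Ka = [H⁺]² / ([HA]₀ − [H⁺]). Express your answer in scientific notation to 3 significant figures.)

[H⁺] = 10^(−pH) = 10^(−3.94) = 1.148e-04 M. For HA ⇌ H⁺ + A⁻, Ka = [H⁺][A⁻]/[HA] = [H⁺]² / ([HA]₀ − [H⁺]) = (1.148e-04)² / (0.484 − 1.148e-04) = 2.72e-08.

K_a = 2.72e-08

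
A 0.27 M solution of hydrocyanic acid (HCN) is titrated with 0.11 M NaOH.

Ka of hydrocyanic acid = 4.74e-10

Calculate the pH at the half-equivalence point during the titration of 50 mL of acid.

At half-equivalence [HA] = [A⁻], so Henderson-Hasselbalch gives pH = pKa = -log(4.74e-10) = 9.32.

pH = pKa = 9.32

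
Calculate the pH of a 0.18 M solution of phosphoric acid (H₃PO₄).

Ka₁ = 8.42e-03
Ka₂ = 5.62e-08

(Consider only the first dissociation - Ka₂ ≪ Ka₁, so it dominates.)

First dissociation dominates. From Ka₁ = [H⁺][HA⁻]/[H₂A], x² + Ka₁·x − Ka₁·C = 0 with C = 0.18 M and Ka₁ = 8.42e-03. Solving: [H⁺] = (−Ka₁ + √(Ka₁² + 4·Ka₁·C)) / 2 = 3.4948e-02 M. pH = -log(3.4948e-02) = 1.46.

pH = 1.46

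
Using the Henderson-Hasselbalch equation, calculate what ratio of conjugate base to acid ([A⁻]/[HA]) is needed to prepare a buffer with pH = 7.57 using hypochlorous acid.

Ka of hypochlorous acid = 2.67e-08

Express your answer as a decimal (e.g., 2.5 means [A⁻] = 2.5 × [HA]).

pKa = -log(2.67e-08) = 7.5735. pH = pKa + log([A⁻]/[HA]), so log([A⁻]/[HA]) = pH − pKa = 7.57 − 7.5735 = -0.0035. [A⁻]/[HA] = 10^(-0.0035) = 0.992

[A⁻]/[HA] = 0.992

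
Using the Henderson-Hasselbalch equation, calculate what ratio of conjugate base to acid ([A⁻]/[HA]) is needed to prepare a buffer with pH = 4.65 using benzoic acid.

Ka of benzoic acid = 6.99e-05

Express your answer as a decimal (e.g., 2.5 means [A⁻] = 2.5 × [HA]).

pKa = -log(6.99e-05) = 4.1555. pH = pKa + log([A⁻]/[HA]), so log([A⁻]/[HA]) = pH − pKa = 4.65 − 4.1555 = 0.4945. [A⁻]/[HA] = 10^(0.4945) = 3.12

[A⁻]/[HA] = 3.12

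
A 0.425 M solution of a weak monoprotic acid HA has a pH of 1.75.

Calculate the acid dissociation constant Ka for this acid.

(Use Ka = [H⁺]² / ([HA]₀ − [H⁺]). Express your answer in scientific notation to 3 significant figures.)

[H⁺] = 10^(−pH) = 10^(−1.75) = 1.778e-02 M. For HA ⇌ H⁺ + A⁻, Ka = [H⁺][A⁻]/[HA] = [H⁺]² / ([HA]₀ − [H⁺]) = (1.778e-02)² / (0.425 − 1.778e-02) = 7.77e-04.

K_a = 7.77e-04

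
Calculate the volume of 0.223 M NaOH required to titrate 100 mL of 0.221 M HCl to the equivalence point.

At equivalence: moles acid = moles base. moles HCl = 0.221 × 100/1000 = 0.0221 mol. V_base = moles / 0.223 × 1000 = 99.1 mL.

V_{base} = 99.1 mL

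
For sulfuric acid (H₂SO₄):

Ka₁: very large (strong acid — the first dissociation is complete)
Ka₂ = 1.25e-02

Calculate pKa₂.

pKa₂ = -log(Ka₂) = -log(1.25e-02) = 1.90.

pK_{a2} = 1.90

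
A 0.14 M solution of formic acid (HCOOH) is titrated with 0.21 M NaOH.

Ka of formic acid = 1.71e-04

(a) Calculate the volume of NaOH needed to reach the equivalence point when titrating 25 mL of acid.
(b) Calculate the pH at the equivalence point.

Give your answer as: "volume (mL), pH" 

moles acid = 0.14 × 25/1000 = 0.0035 mol; V_base = moles/0.21 × 1000 = 16.7 mL. At equivalence only the conjugate base is present: [A⁻] = 0.0035/0.042 = 8.4000e-02 M. Kb = Kw/Ka = 5.85e-11; [OH⁻] = √(Kb × [A⁻]) = 2.2164e-06; pOH = 5.65; pH = 14 - pOH = 8.35.

V = 16.7 mL, pH = 8.35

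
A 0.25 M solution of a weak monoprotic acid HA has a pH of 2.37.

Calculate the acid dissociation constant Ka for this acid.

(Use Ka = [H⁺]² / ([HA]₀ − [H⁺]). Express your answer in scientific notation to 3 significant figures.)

[H⁺] = 10^(−pH) = 10^(−2.37) = 4.266e-03 M. For HA ⇌ H⁺ + A⁻, Ka = [H⁺][A⁻]/[HA] = [H⁺]² / ([HA]₀ − [H⁺]) = (4.266e-03)² / (0.25 − 4.266e-03) = 7.41e-05.

K_a = 7.41e-05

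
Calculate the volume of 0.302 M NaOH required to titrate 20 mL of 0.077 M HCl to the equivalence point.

At equivalence: moles acid = moles base. moles HCl = 0.077 × 20/1000 = 0.00154 mol. V_base = moles / 0.302 × 1000 = 5.1 mL.

V_{base} = 5.1 mL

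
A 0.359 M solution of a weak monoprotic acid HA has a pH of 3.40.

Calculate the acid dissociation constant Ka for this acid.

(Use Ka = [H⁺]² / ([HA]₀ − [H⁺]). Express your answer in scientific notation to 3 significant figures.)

[H⁺] = 10^(−pH) = 10^(−3.40) = 3.981e-04 M. For HA ⇌ H⁺ + A⁻, Ka = [H⁺][A⁻]/[HA] = [H⁺]² / ([HA]₀ − [H⁺]) = (3.981e-04)² / (0.359 − 3.981e-04) = 4.42e-07.

K_a = 4.42e-07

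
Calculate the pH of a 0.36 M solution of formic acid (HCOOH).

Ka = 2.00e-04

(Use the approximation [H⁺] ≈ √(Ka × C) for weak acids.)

[H⁺] = √(Ka × C) = √(2.00e-04 × 0.36) = 8.4853e-03. pH = -log(8.4853e-03)

pH = 2.07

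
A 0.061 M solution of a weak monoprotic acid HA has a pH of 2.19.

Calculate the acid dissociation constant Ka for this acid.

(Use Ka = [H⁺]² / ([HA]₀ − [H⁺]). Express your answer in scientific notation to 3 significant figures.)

[H⁺] = 10^(−pH) = 10^(−2.19) = 6.457e-03 M. For HA ⇌ H⁺ + A⁻, Ka = [H⁺][A⁻]/[HA] = [H⁺]² / ([HA]₀ − [H⁺]) = (6.457e-03)² / (0.061 − 6.457e-03) = 7.64e-04.

K_a = 7.64e-04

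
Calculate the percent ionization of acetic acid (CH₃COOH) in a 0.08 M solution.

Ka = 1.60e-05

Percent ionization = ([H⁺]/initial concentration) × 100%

Using Ka equilibrium: x² + Ka×x - Ka×C = 0. Solving: [H⁺] = 1.1234e-03. Percent = (1.1234e-03/0.08) × 100

Percent ionization = 1.4%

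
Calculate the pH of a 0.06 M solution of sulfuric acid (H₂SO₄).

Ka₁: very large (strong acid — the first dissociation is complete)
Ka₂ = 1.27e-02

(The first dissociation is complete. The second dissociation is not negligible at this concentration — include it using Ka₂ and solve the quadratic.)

First dissociation is complete: [H⁺]₀ = [HSO₄⁻]₀ = C = 0.06 M. Second dissociation HSO₄⁻ ⇌ H⁺ + SO₄²⁻: let x = [SO₄²⁻]. Ka₂ = (C + x)·x / (C − x) = 1.27e-02 → x² + (C + Ka₂)·x − Ka₂·C = 0 → x² + 0.07270·x − 7.620e-04 = 0. x = (−0.07270 + √(0.07270² + 4 × 7.620e-04)) / 2 = 9.2934e-03 M. [H⁺] = C + x = 0.06 + 9.2934e-03 = 6.9293e-02 M. pH = -log(6.9293e-02) = 1.16.

pH = 1.16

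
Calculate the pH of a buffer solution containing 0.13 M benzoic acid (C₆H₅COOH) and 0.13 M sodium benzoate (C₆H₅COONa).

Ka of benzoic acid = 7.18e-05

pKa = -log(7.18e-05) = 4.14. pH = pKa + log([A⁻]/[HA]) = 4.14 + log(0.13/0.13)

pH = 4.14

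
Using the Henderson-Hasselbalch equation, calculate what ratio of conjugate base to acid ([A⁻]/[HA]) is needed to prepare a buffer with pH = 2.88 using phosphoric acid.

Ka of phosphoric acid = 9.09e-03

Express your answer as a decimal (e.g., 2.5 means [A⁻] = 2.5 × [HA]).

pKa = -log(9.09e-03) = 2.0414. pH = pKa + log([A⁻]/[HA]), so log([A⁻]/[HA]) = pH − pKa = 2.88 − 2.0414 = 0.8386. [A⁻]/[HA] = 10^(0.8386) = 6.90

[A⁻]/[HA] = 6.90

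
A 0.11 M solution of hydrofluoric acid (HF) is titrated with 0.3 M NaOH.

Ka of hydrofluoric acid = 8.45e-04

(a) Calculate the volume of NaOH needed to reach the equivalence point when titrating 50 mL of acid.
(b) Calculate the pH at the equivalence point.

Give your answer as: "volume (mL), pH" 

moles acid = 0.11 × 50/1000 = 0.0055 mol; V_base = moles/0.3 × 1000 = 18.3 mL. At equivalence only the conjugate base is present: [A⁻] = 0.0055/0.068 = 8.0488e-02 M. Kb = Kw/Ka = 1.18e-11; [OH⁻] = √(Kb × [A⁻]) = 9.7597e-07; pOH = 6.01; pH = 14 - pOH = 7.99.

V = 18.3 mL, pH = 7.99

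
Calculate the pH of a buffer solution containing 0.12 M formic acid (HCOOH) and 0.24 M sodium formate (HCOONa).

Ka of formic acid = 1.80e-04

pKa = -log(1.80e-04) = 3.74. pH = pKa + log([A⁻]/[HA]) = 3.74 + log(0.24/0.12)

pH = 4.05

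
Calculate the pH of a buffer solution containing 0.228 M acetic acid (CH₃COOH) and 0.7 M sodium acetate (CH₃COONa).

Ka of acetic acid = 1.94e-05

pKa = -log(1.94e-05) = 4.71. pH = pKa + log([A⁻]/[HA]) = 4.71 + log(0.7/0.228)

pH = 5.20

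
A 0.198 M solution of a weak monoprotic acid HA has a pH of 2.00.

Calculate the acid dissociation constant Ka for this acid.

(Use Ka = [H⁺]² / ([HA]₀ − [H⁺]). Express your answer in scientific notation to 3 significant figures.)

[H⁺] = 10^(−pH) = 10^(−2.00) = 1.000e-02 M. For HA ⇌ H⁺ + A⁻, Ka = [H⁺][A⁻]/[HA] = [H⁺]² / ([HA]₀ − [H⁺]) = (1.000e-02)² / (0.198 − 1.000e-02) = 5.32e-04.

K_a = 5.32e-04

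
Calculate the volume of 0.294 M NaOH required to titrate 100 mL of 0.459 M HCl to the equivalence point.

At equivalence: moles acid = moles base. moles HCl = 0.459 × 100/1000 = 0.0459 mol. V_base = moles / 0.294 × 1000 = 156.1 mL.

V_{base} = 156.1 mL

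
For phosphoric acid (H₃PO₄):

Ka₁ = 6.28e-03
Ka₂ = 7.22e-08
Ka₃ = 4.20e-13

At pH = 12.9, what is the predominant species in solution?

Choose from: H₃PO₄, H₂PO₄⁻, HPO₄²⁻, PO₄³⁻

pKa₁ = 2.20, pKa₂ = 7.14, pKa₃ = 12.38. For a polyprotic acid the predominant species crosses at each pKa: below pKa_n the protonated form dominates, above it the deprotonated form does. At pH = 12.9, the predominant species is PO₄³⁻.

PO₄³⁻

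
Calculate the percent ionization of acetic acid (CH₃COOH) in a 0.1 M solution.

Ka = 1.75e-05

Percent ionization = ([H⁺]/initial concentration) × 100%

Using Ka equilibrium: x² + Ka×x - Ka×C = 0. Solving: [H⁺] = 1.3142e-03. Percent = (1.3142e-03/0.1) × 100

Percent ionization = 1.31%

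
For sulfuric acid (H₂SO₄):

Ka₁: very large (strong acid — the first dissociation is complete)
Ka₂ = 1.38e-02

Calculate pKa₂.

pKa₂ = -log(Ka₂) = -log(1.38e-02) = 1.86.

pK_{a2} = 1.86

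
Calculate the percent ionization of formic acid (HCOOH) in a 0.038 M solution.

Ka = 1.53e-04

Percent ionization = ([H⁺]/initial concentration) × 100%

Using Ka equilibrium: x² + Ka×x - Ka×C = 0. Solving: [H⁺] = 2.3359e-03. Percent = (2.3359e-03/0.038) × 100

Percent ionization = 6.15%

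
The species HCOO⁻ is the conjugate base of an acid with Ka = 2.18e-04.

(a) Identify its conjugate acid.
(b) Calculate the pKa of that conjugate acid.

(a) The conjugate acid is formed by adding one H⁺ to HCOO⁻, giving HCOOH. (b) pKa = -log(Ka) = -log(2.18e-04) = 3.66.

Conjugate acid: HCOOH; pK_a = 3.66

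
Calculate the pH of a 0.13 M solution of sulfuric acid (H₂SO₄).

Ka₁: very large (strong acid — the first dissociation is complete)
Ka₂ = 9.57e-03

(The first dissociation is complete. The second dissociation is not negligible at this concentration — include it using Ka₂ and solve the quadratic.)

First dissociation is complete: [H⁺]₀ = [HSO₄⁻]₀ = C = 0.13 M. Second dissociation HSO₄⁻ ⇌ H⁺ + SO₄²⁻: let x = [SO₄²⁻]. Ka₂ = (C + x)·x / (C − x) = 9.57e-03 → x² + (C + Ka₂)·x − Ka₂·C = 0 → x² + 0.13957·x − 1.244e-03 = 0. x = (−0.13957 + √(0.13957² + 4 × 1.244e-03)) / 2 = 8.4074e-03 M. [H⁺] = C + x = 0.13 + 8.4074e-03 = 1.3841e-01 M. pH = -log(1.3841e-01) = 0.86.

pH = 0.86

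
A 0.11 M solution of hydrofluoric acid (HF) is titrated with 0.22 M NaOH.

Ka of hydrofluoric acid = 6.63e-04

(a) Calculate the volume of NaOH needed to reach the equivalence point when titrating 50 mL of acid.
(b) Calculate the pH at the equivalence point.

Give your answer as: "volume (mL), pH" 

moles acid = 0.11 × 50/1000 = 0.0055 mol; V_base = moles/0.22 × 1000 = 25.0 mL. At equivalence only the conjugate base is present: [A⁻] = 0.0055/0.075 = 7.3333e-02 M. Kb = Kw/Ka = 1.51e-11; [OH⁻] = √(Kb × [A⁻]) = 1.0517e-06; pOH = 5.98; pH = 14 - pOH = 8.02.

V = 25.0 mL, pH = 8.02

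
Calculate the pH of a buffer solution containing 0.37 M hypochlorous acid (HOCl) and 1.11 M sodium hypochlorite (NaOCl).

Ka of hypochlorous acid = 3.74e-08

pKa = -log(3.74e-08) = 7.43. pH = pKa + log([A⁻]/[HA]) = 7.43 + log(1.11/0.37)

pH = 7.90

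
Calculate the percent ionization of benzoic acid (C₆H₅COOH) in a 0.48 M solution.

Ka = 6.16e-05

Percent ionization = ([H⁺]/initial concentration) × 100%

Using Ka equilibrium: x² + Ka×x - Ka×C = 0. Solving: [H⁺] = 5.4069e-03. Percent = (5.4069e-03/0.48) × 100

Percent ionization = 1.13%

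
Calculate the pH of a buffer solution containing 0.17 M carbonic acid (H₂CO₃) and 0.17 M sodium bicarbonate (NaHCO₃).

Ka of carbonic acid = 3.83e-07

pKa = -log(3.83e-07) = 6.42. pH = pKa + log([A⁻]/[HA]) = 6.42 + log(0.17/0.17)

pH = 6.42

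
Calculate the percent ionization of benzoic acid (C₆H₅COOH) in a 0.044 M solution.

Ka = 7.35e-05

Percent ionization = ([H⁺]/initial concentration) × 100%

Using Ka equilibrium: x² + Ka×x - Ka×C = 0. Solving: [H⁺] = 1.7620e-03. Percent = (1.7620e-03/0.044) × 100

Percent ionization = 4%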